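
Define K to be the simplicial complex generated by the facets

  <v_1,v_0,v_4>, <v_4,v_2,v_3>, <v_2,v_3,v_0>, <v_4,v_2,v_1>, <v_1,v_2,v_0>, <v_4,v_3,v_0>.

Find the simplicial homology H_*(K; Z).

H_0 = Z,  H_1 = 0,  H_2 = Z.

Take the total order v_0 < v_1 < v_2 < v_3 < v_4 on the vertex set. Then K (dimension 2) consists of the simplices:

  0-simplices (5): [v_0], [v_1], [v_2], [v_3], [v_4]
  1-simplices (9): [v_0,v_1], [v_0,v_2], [v_0,v_3], [v_0,v_4], [v_1,v_2], [v_1,v_4], [v_2,v_3], [v_2,v_4], [v_3,v_4]
  2-simplices (6): [v_0,v_1,v_2], [v_0,v_1,v_4], [v_0,v_2,v_3], [v_0,v_3,v_4], [v_1,v_2,v_4], [v_2,v_3,v_4]

so the chain groups are C_0 ≅ Z^5, C_1 ≅ Z^9, C_2 ≅ Z^6.

∂_1: C_1 → C_0 sends each edge [p,q] (with p < q) to q − p. For instance
  ∂[v_2,v_4] = [v_4] − [v_2].
This gives a 5×9 integer matrix of rank 4; reducing to Smith normal form yields diagonal entries (1,1,1,1).

Boundary ∂_2: C_2 → C_1 acts by ∂[p,q,r] = [q,r] − [p,r] + [p,q]. For instance
  ∂[v_2,v_3,v_4] = [v_3,v_4] − [v_2,v_4] + [v_2,v_3],
  ∂[v_1,v_2,v_4] = [v_2,v_4] − [v_1,v_4] + [v_1,v_2].
The resulting 9×6 matrix has rank 5, and its Smith normal form has invariant factors (1,1,1,1,1).

From H_k ≅ ker(∂_k) / im(∂_{k+1}) we obtain:

  H_0: rank C_0 − rank ∂_1 = 5 − 4 = 1, and the invariant factors of ∂_1 are all 1, so H_0 ≅ Z.
  H_1: rank ker ∂_1 − rank ∂_2 = (9 − 4) − 5 = 0, and the invariant factors of ∂_2 are all 1, so H_1 ≅ 0.
  H_2: rank ker ∂_2 − rank ∂_3 = (6 − 5) − 0 = 1, and there is no ∂_3, so H_2 ≅ Z.

(K is a triangulation of the 2-sphere S^2.)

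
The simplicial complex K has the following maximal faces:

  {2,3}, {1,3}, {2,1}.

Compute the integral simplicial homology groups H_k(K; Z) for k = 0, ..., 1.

H_0 = Z,  H_1 = Z.

Take the total order 1 < 2 < 3 on the vertex set. Then K (dimension 1) consists of the simplices:

  0-simplices (3): [1], [2], [3]
  1-simplices (3): [1,2], [1,3], [2,3]

Hence C_0 ≅ Z^3, C_1 ≅ Z^3.

Boundary ∂_1: C_1 → C_0 is given by ∂[p,q] = [q] − [p].
The 3×3 boundary matrix has rank 2 and Smith normal form diag(1,1).

Reading off H_k = ker ∂_k / im ∂_{k+1}:

  H_0: rank C_0 − rank ∂_1 = 3 − 2 = 1, and the invariant factors of ∂_1 are all 1, so H_0 = Z.
  H_1: rank ker ∂_1 − rank ∂_2 = (3 − 2) − 0 = 1, and there is no ∂_2, so H_1 = Z.

As a check, the Euler characteristic is 3 − 3 = 0, which agrees with 1 − 1 = 0.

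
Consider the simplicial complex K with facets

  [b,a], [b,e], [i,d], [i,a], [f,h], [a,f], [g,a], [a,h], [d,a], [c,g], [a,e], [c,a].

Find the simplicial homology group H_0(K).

H_0 = Z.

We work with the vertex ordering a < b < c < d < e < f < g < h < i. The simplices of K, each written with vertices in increasing order, are:

  0-simplices (9): a, b, c, d, e, f, g, h, i
  1-simplices (12): ab, ac, ad, ae, af, ag, ah, ai, be, cg, di, fh

so the chain groups are C_0 ≅ Z^9, C_1 ≅ Z^12.

Boundary ∂_1: C_1 → C_0 is given by ∂[p,q] = [q] − [p].
The resulting 9×12 matrix has rank 8, and its Smith normal form has invariant factors (1,1,1,1,1,1,1,1).

Reading off H_k = ker ∂_k / im ∂_{k+1}:

  H_0: rank C_0 − rank ∂_1 = 9 − 8 = 1, and the invariant factors of ∂_1 are all 1, so H_0 ≅ Z.

(K is a triangulation of a wedge of 4 circles.)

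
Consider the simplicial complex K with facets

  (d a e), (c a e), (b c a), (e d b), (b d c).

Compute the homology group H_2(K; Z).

H_2 ≅ 0.

K has 5 vertices, 10 edges, 5 triangles.
rank ∂_2 = 5, rank ∂_3 = 0 ⇒ b_2 = 5 − 5 − 0 = 0. So H_2 = 0.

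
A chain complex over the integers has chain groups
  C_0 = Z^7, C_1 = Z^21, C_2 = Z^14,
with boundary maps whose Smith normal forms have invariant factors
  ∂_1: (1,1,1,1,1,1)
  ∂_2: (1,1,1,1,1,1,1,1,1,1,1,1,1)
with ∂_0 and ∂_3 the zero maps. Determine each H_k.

H_0: b_0 = 7 − 0 − 6 = 1; torsion from ∂_1 factors > 1: none. So H_0 ≅ Z.
H_1: b_1 = 21 − 6 − 13 = 2; torsion from ∂_2 factors > 1: none. So H_1 ≅ Z^2.
H_2: b_2 = 14 − 13 − 0 = 1; torsion from ∂_3 factors > 1: none. So H_2 ≅ Z.

H_0 ≅ Z,  H_1 ≅ Z^2,  H_2 ≅ Z.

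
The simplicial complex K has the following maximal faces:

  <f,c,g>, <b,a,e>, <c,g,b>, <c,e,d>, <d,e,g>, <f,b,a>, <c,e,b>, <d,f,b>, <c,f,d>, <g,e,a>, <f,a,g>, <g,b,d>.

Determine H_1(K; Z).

H_1 = Z/2Z.

Order the vertices as a < b < c < d < e < f < g. Listing each simplex with vertices in this order, K has dimension 2 with simplices:

  0-simplices (7): a, b, c, d, e, f, g
  1-simplices (18): ab, ae, af, ag, bc, bd, be, bf, bg, cd, ce, cf, cg, de, df, dg, eg, fg
  2-simplices (12): abe, abf, aeg, afg, bce, bcg, bdf, bdg, cde, cdf, cfg, deg

so the chain groups are C_0 ≅ Z^7, C_1 ≅ Z^18, C_2 ≅ Z^12.

∂_1: C_1 → C_0 is given by ∂[p,q] = [q] − [p].
The 7×18 boundary matrix has rank 6 and Smith normal form diag(1,1,1,1,1,1).

∂_2: C_2 → C_1 acts by ∂[p,q,r] = [q,r] − [p,r] + [p,q]. For instance
  ∂cfg = fg − cg + cf,
  ∂abf = bf − af + ab.
The 18×12 boundary matrix has rank 12 and Smith normal form diag(1,1,1,1,1,1,1,1,1,1,1,2).

Computing H_k = (kernel of ∂_k) / (image of ∂_{k+1}):

  H_1: rank ker ∂_1 − rank ∂_2 = (18 − 6) − 12 = 0, and ∂_2 has invariant factor 2 > 1, so H_1 ≅ Z/2Z.

(K is a triangulation of the real projective plane RP^2.)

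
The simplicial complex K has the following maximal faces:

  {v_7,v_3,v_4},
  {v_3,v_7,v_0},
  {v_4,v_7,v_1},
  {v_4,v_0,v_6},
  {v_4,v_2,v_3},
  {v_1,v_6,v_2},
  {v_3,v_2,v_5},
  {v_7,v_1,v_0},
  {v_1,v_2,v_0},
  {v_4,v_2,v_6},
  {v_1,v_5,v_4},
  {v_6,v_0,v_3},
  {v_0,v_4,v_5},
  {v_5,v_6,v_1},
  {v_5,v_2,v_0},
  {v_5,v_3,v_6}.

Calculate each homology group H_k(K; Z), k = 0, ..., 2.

Order the vertices as v_0 < v_1 < v_2 < v_3 < v_4 < v_5 < v_6 < v_7. Listing each simplex with vertices in this order, K has dimension 2 with simplices:

  0-simplices (8): [v_0], [v_1], [v_2], [v_3], [v_4], [v_5], [v_6], [v_7]
  1-simplices (24): (24 of them)
  2-simplices (16): (16 of them)

so the chain groups are C_0 ≅ Z^8, C_1 ≅ Z^24, C_2 ≅ Z^16.

∂_1: C_1 → C_0 sends each edge [p,q] (with p < q) to q − p. For instance
  ∂[v_0,v_4] = [v_4] − [v_0].
The 8×24 boundary matrix has rank 7 and Smith normal form diag(1,1,1,1,1,1,1).

The boundary map ∂_2: C_2 → C_1 acts by ∂[p,q,r] = [q,r] − [p,r] + [p,q]. For instance
  ∂[v_1,v_5,v_6] = [v_5,v_6] − [v_1,v_6] + [v_1,v_5],
  ∂[v_0,v_1,v_7] = [v_1,v_7] − [v_0,v_7] + [v_0,v_1].
The resulting 24×16 matrix has rank 15, and its Smith normal form has invariant factors (1,1,1,1,1,1,1,1,1,1,1,1,1,1,1).

Computing H_k = (kernel of ∂_k) / (image of ∂_{k+1}):

  H_0: rank C_0 − rank ∂_1 = 8 − 7 = 1, and the invariant factors of ∂_1 are all 1, so H_0 = Z.
  H_1: rank ker ∂_1 − rank ∂_2 = (24 − 7) − 15 = 2, and the invariant factors of ∂_2 are all 1, so H_1 = Z^2.
  H_2: rank ker ∂_2 − rank ∂_3 = (16 − 15) − 0 = 1, and there is no ∂_3, so H_2 = Z.

As a check, the Euler characteristic is 8 − 24 + 16 = 0, which agrees with 1 − 2 + 1 = 0.

H_0 ≅ Z,  H_1 ≅ Z^2,  H_2 ≅ Z.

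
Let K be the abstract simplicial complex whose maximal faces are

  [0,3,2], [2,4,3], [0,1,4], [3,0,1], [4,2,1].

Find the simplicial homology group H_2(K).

H_2 = 0.

K has 5 vertices, 10 edges, 5 triangles.
rank ∂_2 = 5, rank ∂_3 = 0 ⇒ b_2 = 5 − 5 − 0 = 0. So H_2 = 0.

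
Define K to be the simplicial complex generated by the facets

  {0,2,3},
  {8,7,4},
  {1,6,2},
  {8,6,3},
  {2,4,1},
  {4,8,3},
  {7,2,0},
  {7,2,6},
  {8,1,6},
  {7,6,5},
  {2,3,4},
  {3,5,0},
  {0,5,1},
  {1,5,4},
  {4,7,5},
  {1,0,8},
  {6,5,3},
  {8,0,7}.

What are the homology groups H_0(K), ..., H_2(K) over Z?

H_0 ≅ Z,  H_1 ≅ Z^2,  H_2 ≅ Z.

We work with the vertex ordering 0 < 1 < 2 < 3 < 4 < 5 < 6 < 7 < 8. The simplices of K, each written with vertices in increasing order, are:

  0-simplices (9): [0], [1], [2], [3], [4], [5], [6], [7], [8]
  1-simplices (27): (27 of them)
  2-simplices (18): [0,1,5], [0,1,8], [0,2,3], [0,2,7], [0,3,5], [0,7,8], [1,2,4], [1,2,6], [1,4,5], [1,6,8], [2,3,4], [2,6,7], [3,4,8], [3,5,6], [3,6,8], [4,5,7], [4,7,8], [5,6,7]

giving chain groups C_0 ≅ Z^9, C_1 ≅ Z^27, C_2 ≅ Z^18.

The boundary map ∂_1: C_1 → C_0 sends each edge [p,q] (with p < q) to q − p. For instance
  ∂[1,2] = [2] − [1].
This gives a 9×27 integer matrix of rank 8; reducing to Smith normal form yields diagonal entries (1,1,1,1,1,1,1,1).

∂_2: C_2 → C_1 maps a triangle to the signed sum of its edges. For instance
  ∂[1,2,4] = [2,4] − [1,4] + [1,2],
  ∂[2,3,4] = [3,4] − [2,4] + [2,3].
As a 27×18 matrix over Z this has rank 17, with invariant factors (1,1,1,1,1,1,1,1,1,1,1,1,1,1,1,1,1).

From H_k ≅ ker(∂_k) / im(∂_{k+1}) we obtain:

  H_0: rank C_0 − rank ∂_1 = 9 − 8 = 1, and the invariant factors of ∂_1 are all 1, so H_0 = Z.
  H_1: rank ker ∂_1 − rank ∂_2 = (27 − 8) − 17 = 2, and the invariant factors of ∂_2 are all 1, so H_1 = Z^2.
  H_2: rank ker ∂_2 − rank ∂_3 = (18 − 17) − 0 = 1, and there is no ∂_3, so H_2 = Z.

As a check, the Euler characteristic is 9 − 27 + 18 = 0, which agrees with 1 − 2 + 1 = 0.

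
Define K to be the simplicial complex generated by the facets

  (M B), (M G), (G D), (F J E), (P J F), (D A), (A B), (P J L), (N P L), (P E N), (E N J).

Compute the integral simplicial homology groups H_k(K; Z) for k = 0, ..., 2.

H_0 = Z^2,  H_1 = Z^2,  H_2 = 0.

Order the vertices as A < B < D < E < F < G < J < L < M < N < P. Listing each simplex with vertices in this order, K has dimension 2 with simplices:

  0-simplices (11): A, B, D, E, F, G, J, L, M, N, P
  1-simplices (17): AB, AD, BM, DG, EF, EJ, EN, EP, FJ, FP, GM, JL, JN, JP, LN, LP, NP
  2-simplices (6): EFJ, EJN, ENP, FJP, JLP, LNP

so the chain groups are C_0 ≅ Z^11, C_1 ≅ Z^17, C_2 ≅ Z^6.

Boundary ∂_1: C_1 → C_0 sends each edge [p,q] (with p < q) to q − p.
The 11×17 boundary matrix has rank 9 and Smith normal form diag(1,1,1,1,1,1,1,1,1).

Boundary ∂_2: C_2 → C_1 sends each 2-simplex [p,q,r] to [q,r] − [p,r] + [p,q]. For instance
  ∂EJN = JN − EN + EJ,
  ∂JLP = LP − JP + JL.
As a 17×6 matrix over Z this has rank 6, with invariant factors (1,1,1,1,1,1).

Reading off H_k = ker ∂_k / im ∂_{k+1}:

  H_0: rank C_0 − rank ∂_1 = 11 − 9 = 2, and the invariant factors of ∂_1 are all 1, so H_0 ≅ Z^2.
  H_1: rank ker ∂_1 − rank ∂_2 = (17 − 9) − 6 = 2, and the invariant factors of ∂_2 are all 1, so H_1 ≅ Z^2.
  H_2: rank ker ∂_2 − rank ∂_3 = (6 − 6) − 0 = 0, and there is no ∂_3, so H_2 ≅ 0.

(K is a triangulation of the disjoint union of the cylinder S^1 x I and the circle S^1.)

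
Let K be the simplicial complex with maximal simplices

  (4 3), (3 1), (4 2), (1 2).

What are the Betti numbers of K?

We work with the vertex ordering 1 < 2 < 3 < 4. The simplices of K, each written with vertices in increasing order, are:

  0-simplices (4): [1], [2], [3], [4]
  1-simplices (4): [1,2], [1,3], [2,4], [3,4]

giving chain groups C_0 ≅ Z^4, C_1 ≅ Z^4.

The boundary map ∂_1: C_1 → C_0 maps an edge to its endpoints' difference, ∂[p,q] = q − p. For instance
  ∂[3,4] = [4] − [3].
The resulting 4×4 matrix has rank 3, and its Smith normal form has invariant factors (1,1,1).

Now H_k = ker ∂_k / im ∂_{k+1}, so:

  H_0: rank C_0 − rank ∂_1 = 4 − 3 = 1, and the invariant factors of ∂_1 are all 1, so H_0 ≅ Z.
  H_1: rank ker ∂_1 − rank ∂_2 = (4 − 3) − 0 = 1, and there is no ∂_2, so H_1 ≅ Z.

As a check, the Euler characteristic is 4 − 4 = 0, which agrees with 1 − 1 = 0.

Hence the Betti numbers are b_0 = 1, b_1 = 1.

b_0 = 1, b_1 = 1.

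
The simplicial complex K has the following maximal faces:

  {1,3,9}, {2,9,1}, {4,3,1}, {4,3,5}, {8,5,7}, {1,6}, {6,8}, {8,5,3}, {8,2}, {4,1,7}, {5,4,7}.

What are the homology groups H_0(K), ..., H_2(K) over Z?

Order the vertices as 1 < 2 < 3 < 4 < 5 < 6 < 7 < 8 < 9. Listing each simplex with vertices in this order, K has dimension 2 with simplices:

  0-simplices (9): [1], [2], [3], [4], [5], [6], [7], [8], [9]
  1-simplices (18): [1,2], [1,3], [1,4], [1,6], [1,7], [1,9], [2,8], [2,9], [3,4], [3,5], [3,8], [3,9], [4,5], [4,7], [5,7], [5,8], [6,8], [7,8]
  2-simplices (8): [1,2,9], [1,3,4], [1,3,9], [1,4,7], [3,4,5], [3,5,8], [4,5,7], [5,7,8]

Hence C_0 ≅ Z^9, C_1 ≅ Z^18, C_2 ≅ Z^8.

The boundary map ∂_1: C_1 → C_0 is given by ∂[p,q] = [q] − [p].
As a 9×18 matrix over Z this has rank 8, with invariant factors (1,1,1,1,1,1,1,1).

The boundary map ∂_2: C_2 → C_1 maps a triangle to the signed sum of its edges. For instance
  ∂[1,3,4] = [3,4] − [1,4] + [1,3],
  ∂[1,4,7] = [4,7] − [1,7] + [1,4].
The 18×8 boundary matrix has rank 8 and Smith normal form diag(1,1,1,1,1,1,1,1).

Computing H_k = (kernel of ∂_k) / (image of ∂_{k+1}):

  H_0: rank C_0 − rank ∂_1 = 9 − 8 = 1, and the invariant factors of ∂_1 are all 1, so H_0 = Z.
  H_1: rank ker ∂_1 − rank ∂_2 = (18 − 8) − 8 = 2, and the invariant factors of ∂_2 are all 1, so H_1 = Z^2.
  H_2: rank ker ∂_2 − rank ∂_3 = (8 − 8) − 0 = 0, and there is no ∂_3, so H_2 = 0.

H_0 = Z,  H_1 = Z^2,  H_2 = 0.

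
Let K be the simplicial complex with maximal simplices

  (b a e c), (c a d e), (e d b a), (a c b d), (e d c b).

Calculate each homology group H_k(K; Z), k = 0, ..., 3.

H_0 = Z,  H_1 = 0,  H_2 = 0,  H_3 = Z.

Order the vertices as a < b < c < d < e. Listing each simplex with vertices in this order, K has dimension 3 with simplices:

  0-simplices (5): a, b, c, d, e
  1-simplices (10): ab, ac, ad, ae, bc, bd, be, cd, ce, de
  2-simplices (10): abc, abd, abe, acd, ace, ade, bcd, bce, bde, cde
  3-simplices (5): abcd, abce, abde, acde, bcde

giving chain groups C_0 ≅ Z^5, C_1 ≅ Z^10, C_2 ≅ Z^10, C_3 ≅ Z^5.

The boundary map ∂_1: C_1 → C_0 maps an edge to its endpoints' difference, ∂[p,q] = q − p. For instance
  ∂ab = b − a.
This gives a 5×10 integer matrix of rank 4; reducing to Smith normal form yields diagonal entries (1,1,1,1).

∂_2: C_2 → C_1 acts by ∂[p,q,r] = [q,r] − [p,r] + [p,q]. For instance
  ∂bcd = cd − bd + bc,
  ∂acd = cd − ad + ac.
The resulting 10×10 matrix has rank 6, and its Smith normal form has invariant factors (1,1,1,1,1,1).

∂_3: C_3 → C_2 sends each 3-simplex σ to the alternating sum Σ_i (−1)^i (σ with its i-th vertex removed). For instance
  ∂abcd = bcd − acd + abd − abc,
  ∂abce = bce − ace + abe − abc.
As a 10×5 matrix over Z this has rank 4, with invariant factors (1,1,1,1).

Reading off H_k = ker ∂_k / im ∂_{k+1}:

  H_0: rank C_0 − rank ∂_1 = 5 − 4 = 1, and the invariant factors of ∂_1 are all 1, so H_0 ≅ Z.
  H_1: rank ker ∂_1 − rank ∂_2 = (10 − 4) − 6 = 0, and the invariant factors of ∂_2 are all 1, so H_1 ≅ 0.
  H_2: rank ker ∂_2 − rank ∂_3 = (10 − 6) − 4 = 0, and the invariant factors of ∂_3 are all 1, so H_2 ≅ 0.
  H_3: rank ker ∂_3 − rank ∂_4 = (5 − 4) − 0 = 1, and there is no ∂_4, so H_3 ≅ Z.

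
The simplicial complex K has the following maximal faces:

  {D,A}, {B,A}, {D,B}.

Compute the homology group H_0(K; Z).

H_0 = Z.

K has 3 vertices, 3 edges.
rank ∂_0 = 0, rank ∂_1 = 2 ⇒ b_0 = 3 − 0 − 2 = 1; all invariant factors of ∂_1 are 1 so no torsion. So H_0 = Z.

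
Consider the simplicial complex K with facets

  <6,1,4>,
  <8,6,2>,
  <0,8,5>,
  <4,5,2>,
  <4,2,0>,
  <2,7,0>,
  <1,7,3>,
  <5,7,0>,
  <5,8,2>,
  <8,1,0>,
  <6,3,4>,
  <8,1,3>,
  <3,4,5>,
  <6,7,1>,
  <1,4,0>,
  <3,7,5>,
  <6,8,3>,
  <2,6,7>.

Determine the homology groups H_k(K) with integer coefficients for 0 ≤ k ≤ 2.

We work with the vertex ordering 0 < 1 < 2 < 3 < 4 < 5 < 6 < 7 < 8. The simplices of K, each written with vertices in increasing order, are:

  0-simplices (9): [0], [1], [2], [3], [4], [5], [6], [7], [8]
  1-simplices (27): (27 of them)
  2-simplices (18): [0,1,4], [0,1,8], [0,2,4], [0,2,7], [0,5,7], [0,5,8], [1,3,7], [1,3,8], [1,4,6], [1,6,7], [2,4,5], [2,5,8], [2,6,7], [2,6,8], [3,4,5], [3,4,6], [3,5,7], [3,6,8]

Hence C_0 ≅ Z^9, C_1 ≅ Z^27, C_2 ≅ Z^18.

Boundary ∂_1: C_1 → C_0 sends each edge [p,q] (with p < q) to q − p. For instance
  ∂[0,5] = [5] − [0].
The 9×27 boundary matrix has rank 8 and Smith normal form diag(1,1,1,1,1,1,1,1).

∂_2: C_2 → C_1 acts by ∂[p,q,r] = [q,r] − [p,r] + [p,q]. For instance
  ∂[1,4,6] = [4,6] − [1,6] + [1,4],
  ∂[2,6,7] = [6,7] − [2,7] + [2,6].
The 27×18 boundary matrix has rank 18 and Smith normal form diag(1,1,1,1,1,1,1,1,1,1,1,1,1,1,1,1,1,2).

From H_k ≅ ker(∂_k) / im(∂_{k+1}) we obtain:

  H_0: rank C_0 − rank ∂_1 = 9 − 8 = 1, and the invariant factors of ∂_1 are all 1, so H_0 = Z.
  H_1: rank ker ∂_1 − rank ∂_2 = (27 − 8) − 18 = 1, and ∂_2 has invariant factor 2 > 1, so H_1 = Z ⊕ Z/2Z.
  H_2: rank ker ∂_2 − rank ∂_3 = (18 − 18) − 0 = 0, and there is no ∂_3, so H_2 = 0.

(K is a triangulation of the Klein bottle.)

H_0 ≅ Z,  H_1 ≅ Z ⊕ Z/2Z,  H_2 = 0.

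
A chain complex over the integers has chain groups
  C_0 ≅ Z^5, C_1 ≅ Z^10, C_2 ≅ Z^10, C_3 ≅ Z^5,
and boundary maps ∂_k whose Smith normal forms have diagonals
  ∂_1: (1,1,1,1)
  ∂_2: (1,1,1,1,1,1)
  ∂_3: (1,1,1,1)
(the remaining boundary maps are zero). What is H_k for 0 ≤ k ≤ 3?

H_0 ≅ Z,  H_1 = 0,  H_2 = 0,  H_3 ≅ Z.

H_0: b_0 = 5 − 0 − 4 = 1; torsion from ∂_1 factors > 1: none. So H_0 ≅ Z.
H_1: b_1 = 10 − 4 − 6 = 0; torsion from ∂_2 factors > 1: none. So H_1 ≅ 0.
H_2: b_2 = 10 − 6 − 4 = 0; torsion from ∂_3 factors > 1: none. So H_2 ≅ 0.
H_3: b_3 = 5 − 4 − 0 = 1; torsion from ∂_4 factors > 1: none. So H_3 ≅ Z.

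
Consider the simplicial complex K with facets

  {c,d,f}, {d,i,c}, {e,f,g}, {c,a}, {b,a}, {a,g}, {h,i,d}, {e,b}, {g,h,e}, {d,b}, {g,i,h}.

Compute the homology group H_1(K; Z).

H_1 ≅ Z^4.

We work with the vertex ordering a < b < c < d < e < f < g < h < i. The simplices of K, each written with vertices in increasing order, are:

  0-simplices (9): a, b, c, d, e, f, g, h, i
  1-simplices (18): ab, ac, ag, bd, be, cd, cf, ci, df, dh, di, ef, eg, eh, fg, gh, gi, hi
  2-simplices (6): cdf, cdi, dhi, efg, egh, ghi

so the chain groups are C_0 ≅ Z^9, C_1 ≅ Z^18, C_2 ≅ Z^6.

∂_1: C_1 → C_0 is given by ∂[p,q] = [q] − [p].
This gives a 9×18 integer matrix of rank 8; reducing to Smith normal form yields diagonal entries (1,1,1,1,1,1,1,1).

Boundary ∂_2: C_2 → C_1 sends each 2-simplex [p,q,r] to [q,r] − [p,r] + [p,q]. For instance
  ∂cdi = di − ci + cd,
  ∂egh = gh − eh + eg.
As a 18×6 matrix over Z this has rank 6, with invariant factors (1,1,1,1,1,1).

Reading off H_k = ker ∂_k / im ∂_{k+1}:

  H_1: rank ker ∂_1 − rank ∂_2 = (18 − 8) − 6 = 4, and the invariant factors of ∂_2 are all 1, so H_1 = Z^4.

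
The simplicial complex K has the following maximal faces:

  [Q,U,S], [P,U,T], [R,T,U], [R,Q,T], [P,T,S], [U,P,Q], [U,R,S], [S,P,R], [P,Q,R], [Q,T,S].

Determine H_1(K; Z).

We work with the vertex ordering P < Q < R < S < T < U. The simplices of K, each written with vertices in increasing order, are:

  0-simplices (6): P, Q, R, S, T, U
  1-simplices (15): PQ, PR, PS, PT, PU, QR, QS, QT, QU, RS, RT, RU, ST, SU, TU
  2-simplices (10): PQR, PQU, PRS, PST, PTU, QRT, QST, QSU, RSU, RTU

Hence C_0 ≅ Z^6, C_1 ≅ Z^15, C_2 ≅ Z^10.

The boundary map ∂_1: C_1 → C_0 sends each edge [p,q] (with p < q) to q − p. For instance
  ∂TU = U − T.
The resulting 6×15 matrix has rank 5, and its Smith normal form has invariant factors (1,1,1,1,1).

The boundary map ∂_2: C_2 → C_1 maps a triangle to the signed sum of its edges. For instance
  ∂PST = ST − PT + PS,
  ∂PTU = TU − PU + PT.
This gives a 15×10 integer matrix of rank 10; reducing to Smith normal form yields diagonal entries (1,1,1,1,1,1,1,1,1,2).

Reading off H_k = ker ∂_k / im ∂_{k+1}:

  H_1: rank ker ∂_1 − rank ∂_2 = (15 − 5) − 10 = 0, and ∂_2 has invariant factor 2 > 1, so H_1 = Z_2.

H_1 ≅ Z_2.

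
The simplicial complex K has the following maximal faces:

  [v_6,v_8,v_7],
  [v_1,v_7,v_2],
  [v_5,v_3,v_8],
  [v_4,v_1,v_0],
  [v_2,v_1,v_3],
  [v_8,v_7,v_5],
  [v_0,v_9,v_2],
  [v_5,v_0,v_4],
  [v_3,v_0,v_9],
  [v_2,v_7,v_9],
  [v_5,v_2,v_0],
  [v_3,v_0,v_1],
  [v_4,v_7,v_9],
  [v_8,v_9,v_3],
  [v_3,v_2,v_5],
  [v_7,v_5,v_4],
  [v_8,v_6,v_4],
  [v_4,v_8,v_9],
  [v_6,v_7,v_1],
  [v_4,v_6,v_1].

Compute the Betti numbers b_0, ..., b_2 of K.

b_0 = 1, b_1 = 1, b_2 = 0.

Order the vertices as v_0 < v_1 < v_2 < v_3 < v_4 < v_5 < v_6 < v_7 < v_8 < v_9. Listing each simplex with vertices in this order, K has dimension 2 with simplices:

  0-simplices (10): [v_0], [v_1], [v_2], [v_3], [v_4], [v_5], [v_6], [v_7], [v_8], [v_9]
  1-simplices (30): (30 of them)
  2-simplices (20): (20 of them)

Hence C_0 ≅ Z^10, C_1 ≅ Z^30, C_2 ≅ Z^20.

The boundary map ∂_1: C_1 → C_0 sends each edge [p,q] (with p < q) to q − p. For instance
  ∂[v_5,v_7] = [v_7] − [v_5].
As a 10×30 matrix over Z this has rank 9, with invariant factors (1,1,1,1,1,1,1,1,1).

The boundary map ∂_2: C_2 → C_1 sends each 2-simplex [p,q,r] to [q,r] − [p,r] + [p,q]. For instance
  ∂[v_0,v_1,v_4] = [v_1,v_4] − [v_0,v_4] + [v_0,v_1],
  ∂[v_1,v_4,v_6] = [v_4,v_6] − [v_1,v_6] + [v_1,v_4].
This gives a 30×20 integer matrix of rank 20; reducing to Smith normal form yields diagonal entries (1,1,1,1,1,1,1,1,1,1,1,1,1,1,1,1,1,1,1,2).

Now H_k = ker ∂_k / im ∂_{k+1}, so:

  H_0: rank C_0 − rank ∂_1 = 10 − 9 = 1, and the invariant factors of ∂_1 are all 1, so H_0 = Z.
  H_1: rank ker ∂_1 − rank ∂_2 = (30 − 9) − 20 = 1, and ∂_2 has invariant factor 2 > 1, so H_1 = Z ⊕ Z/2.
  H_2: rank ker ∂_2 − rank ∂_3 = (20 − 20) − 0 = 0, and there is no ∂_3, so H_2 = 0.

As a check, the Euler characteristic is 10 − 30 + 20 = 0, which agrees with 1 − 1 + 0 = 0.
(K is a triangulation of the Klein bottle.)

Hence the Betti numbers are b_0 = 1, b_1 = 1, b_2 = 0.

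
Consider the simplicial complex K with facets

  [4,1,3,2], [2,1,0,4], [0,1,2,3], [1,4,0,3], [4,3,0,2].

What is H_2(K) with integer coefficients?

Fix the vertex order 0 < 1 < 2 < 3 < 4 and write every simplex with vertices in increasing order. Then dim K = 3 and the simplices of K are:

  0-simplices (5): [0], [1], [2], [3], [4]
  1-simplices (10): [0,1], [0,2], [0,3], [0,4], [1,2], [1,3], [1,4], [2,3], [2,4], [3,4]
  2-simplices (10): [0,1,2], [0,1,3], [0,1,4], [0,2,3], [0,2,4], [0,3,4], [1,2,3], [1,2,4], [1,3,4], [2,3,4]
  3-simplices (5): [0,1,2,3], [0,1,2,4], [0,1,3,4], [0,2,3,4], [1,2,3,4]

giving chain groups C_0 ≅ Z^5, C_1 ≅ Z^10, C_2 ≅ Z^10, C_3 ≅ Z^5.

Boundary ∂_1: C_1 → C_0 sends each edge [p,q] (with p < q) to q − p.
As a 5×10 matrix over Z this has rank 4, with invariant factors (1,1,1,1).

Boundary ∂_2: C_2 → C_1 acts by ∂[p,q,r] = [q,r] − [p,r] + [p,q]. For instance
  ∂[0,1,4] = [1,4] − [0,4] + [0,1],
  ∂[0,1,3] = [1,3] − [0,3] + [0,1].
This gives a 10×10 integer matrix of rank 6; reducing to Smith normal form yields diagonal entries (1,1,1,1,1,1).

∂_3: C_3 → C_2 sends each 3-simplex σ to the alternating sum Σ_i (−1)^i (σ with its i-th vertex removed). For instance
  ∂[0,1,3,4] = [1,3,4] − [0,3,4] + [0,1,4] − [0,1,3],
  ∂[1,2,3,4] = [2,3,4] − [1,3,4] + [1,2,4] − [1,2,3].
The resulting 10×5 matrix has rank 4, and its Smith normal form has invariant factors (1,1,1,1).

Computing H_k = (kernel of ∂_k) / (image of ∂_{k+1}):

  H_2: rank ker ∂_2 − rank ∂_3 = (10 − 6) − 4 = 0, and the invariant factors of ∂_3 are all 1, so H_2 ≅ 0.

H_2 ≅ 0.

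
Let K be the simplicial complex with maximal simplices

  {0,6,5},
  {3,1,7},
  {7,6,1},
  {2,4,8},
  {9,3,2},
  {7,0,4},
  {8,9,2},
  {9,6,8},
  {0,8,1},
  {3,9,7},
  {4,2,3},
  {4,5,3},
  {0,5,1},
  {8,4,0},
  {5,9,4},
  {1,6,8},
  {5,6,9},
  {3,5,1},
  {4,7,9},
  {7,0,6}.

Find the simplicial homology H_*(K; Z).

Fix the vertex order 0 < 1 < 2 < 3 < 4 < 5 < 6 < 7 < 8 < 9 and write every simplex with vertices in increasing order. Then dim K = 2 and the simplices of K are:

  0-simplices (10): [0], [1], [2], [3], [4], [5], [6], [7], [8], [9]
  1-simplices (30): (30 of them)
  2-simplices (20): (20 of them)

Hence C_0 ≅ Z^10, C_1 ≅ Z^30, C_2 ≅ Z^20.

The boundary map ∂_1: C_1 → C_0 maps an edge to its endpoints' difference, ∂[p,q] = q − p. For instance
  ∂[5,9] = [9] − [5].
This gives a 10×30 integer matrix of rank 9; reducing to Smith normal form yields diagonal entries (1,1,1,1,1,1,1,1,1).

∂_2: C_2 → C_1 acts by ∂[p,q,r] = [q,r] − [p,r] + [p,q]. For instance
  ∂[4,7,9] = [7,9] − [4,9] + [4,7],
  ∂[2,3,4] = [3,4] − [2,4] + [2,3].
The resulting 30×20 matrix has rank 20, and its Smith normal form has invariant factors (1,1,1,1,1,1,1,1,1,1,1,1,1,1,1,1,1,1,1,2).

Computing H_k = (kernel of ∂_k) / (image of ∂_{k+1}):

  H_0: rank C_0 − rank ∂_1 = 10 − 9 = 1, and the invariant factors of ∂_1 are all 1, so H_0 ≅ Z.
  H_1: rank ker ∂_1 − rank ∂_2 = (30 − 9) − 20 = 1, and ∂_2 has invariant factor 2 > 1, so H_1 ≅ Z × Z/2.
  H_2: rank ker ∂_2 − rank ∂_3 = (20 − 20) − 0 = 0, and there is no ∂_3, so H_2 ≅ 0.

As a check, the Euler characteristic is 10 − 30 + 20 = 0, which agrees with 1 − 1 + 0 = 0.

H_0 ≅ Z,  H_1 ≅ Z × Z/2,  H_2 = 0.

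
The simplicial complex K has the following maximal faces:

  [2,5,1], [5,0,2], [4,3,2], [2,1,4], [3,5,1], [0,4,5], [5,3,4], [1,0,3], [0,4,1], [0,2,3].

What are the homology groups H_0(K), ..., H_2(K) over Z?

H_0 ≅ Z,  H_1 ≅ Z/2,  H_2 = 0.

Take the total order 0 < 1 < 2 < 3 < 4 < 5 on the vertex set. Then K (dimension 2) consists of the simplices:

  0-simplices (6): [0], [1], [2], [3], [4], [5]
  1-simplices (15): [0,1], [0,2], [0,3], [0,4], [0,5], [1,2], [1,3], [1,4], [1,5], [2,3], [2,4], [2,5], [3,4], [3,5], [4,5]
  2-simplices (10): [0,1,3], [0,1,4], [0,2,3], [0,2,5], [0,4,5], [1,2,4], [1,2,5], [1,3,5], [2,3,4], [3,4,5]

so the chain groups are C_0 ≅ Z^6, C_1 ≅ Z^15, C_2 ≅ Z^10.

The boundary map ∂_1: C_1 → C_0 sends each edge [p,q] (with p < q) to q − p.
As a 6×15 matrix over Z this has rank 5, with invariant factors (1,1,1,1,1).

Boundary ∂_2: C_2 → C_1 maps a triangle to the signed sum of its edges. For instance
  ∂[0,2,3] = [2,3] − [0,3] + [0,2],
  ∂[0,1,4] = [1,4] − [0,4] + [0,1].
The resulting 15×10 matrix has rank 10, and its Smith normal form has invariant factors (1,1,1,1,1,1,1,1,1,2).

Reading off H_k = ker ∂_k / im ∂_{k+1}:

  H_0: rank C_0 − rank ∂_1 = 6 − 5 = 1, and the invariant factors of ∂_1 are all 1, so H_0 = Z.
  H_1: rank ker ∂_1 − rank ∂_2 = (15 − 5) − 10 = 0, and ∂_2 has invariant factor 2 > 1, so H_1 = Z/2.
  H_2: rank ker ∂_2 − rank ∂_3 = (10 − 10) − 0 = 0, and there is no ∂_3, so H_2 = 0.

As a check, the Euler characteristic is 6 − 15 + 10 = 1, which agrees with 1 − 0 + 0 = 1.
(K is a triangulation of the real projective plane RP^2.)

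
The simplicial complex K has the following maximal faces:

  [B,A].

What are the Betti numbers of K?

b_0 = 1, b_1 = 0.

Take the total order A < B on the vertex set. Then K (dimension 1) consists of the simplices:

  0-simplices (2): A, B
  1-simplices (1): AB

Hence C_0 ≅ Z^2, C_1 ≅ Z^1.

∂_1: C_1 → C_0 sends each edge [p,q] (with p < q) to q − p. For instance
  ∂AB = B − A.
The resulting 2×1 matrix has rank 1, and its Smith normal form has invariant factors (1).

Reading off H_k = ker ∂_k / im ∂_{k+1}:

  H_0: rank C_0 − rank ∂_1 = 2 − 1 = 1, and the invariant factors of ∂_1 are all 1, so H_0 = Z.
  H_1: rank ker ∂_1 − rank ∂_2 = (1 − 1) − 0 = 0, and there is no ∂_2, so H_1 = 0.

Hence the Betti numbers are b_0 = 1, b_1 = 0.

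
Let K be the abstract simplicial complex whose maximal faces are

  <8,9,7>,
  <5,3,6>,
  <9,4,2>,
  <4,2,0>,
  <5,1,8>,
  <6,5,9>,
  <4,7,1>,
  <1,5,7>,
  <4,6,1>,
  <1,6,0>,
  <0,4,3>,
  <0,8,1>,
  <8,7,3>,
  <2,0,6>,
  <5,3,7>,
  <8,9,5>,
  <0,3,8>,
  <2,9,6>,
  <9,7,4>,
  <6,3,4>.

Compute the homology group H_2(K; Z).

Order the vertices as 0 < 1 < 2 < 3 < 4 < 5 < 6 < 7 < 8 < 9. Listing each simplex with vertices in this order, K has dimension 2 with simplices:

  0-simplices (10): [0], [1], [2], [3], [4], [5], [6], [7], [8], [9]
  1-simplices (30): (30 of them)
  2-simplices (20): (20 of them)

Hence C_0 ≅ Z^10, C_1 ≅ Z^30, C_2 ≅ Z^20.

Boundary ∂_1: C_1 → C_0 maps an edge to its endpoints' difference, ∂[p,q] = q − p.
This gives a 10×30 integer matrix of rank 9; reducing to Smith normal form yields diagonal entries (1,1,1,1,1,1,1,1,1).

∂_2: C_2 → C_1 acts by ∂[p,q,r] = [q,r] − [p,r] + [p,q]. For instance
  ∂[5,8,9] = [8,9] − [5,9] + [5,8],
  ∂[1,4,6] = [4,6] − [1,6] + [1,4].
The 30×20 boundary matrix has rank 20 and Smith normal form diag(1,1,1,1,1,1,1,1,1,1,1,1,1,1,1,1,1,1,1,2).

Computing H_k = (kernel of ∂_k) / (image of ∂_{k+1}):

  H_2: rank ker ∂_2 − rank ∂_3 = (20 − 20) − 0 = 0, and there is no ∂_3, so H_2 = 0.

(K is a triangulation of the Klein bottle.)

H_2 = 0.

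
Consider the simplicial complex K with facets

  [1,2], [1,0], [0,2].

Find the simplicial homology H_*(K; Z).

K has 3 vertices, 3 edges.
rank ∂_0 = 0, rank ∂_1 = 2 ⇒ b_0 = 3 − 0 − 2 = 1; all invariant factors of ∂_1 are 1 so no torsion. So H_0 = Z.
rank ∂_1 = 2, rank ∂_2 = 0 ⇒ b_1 = 3 − 2 − 0 = 1. So H_1 = Z.

H_0 ≅ Z,  H_1 ≅ Z.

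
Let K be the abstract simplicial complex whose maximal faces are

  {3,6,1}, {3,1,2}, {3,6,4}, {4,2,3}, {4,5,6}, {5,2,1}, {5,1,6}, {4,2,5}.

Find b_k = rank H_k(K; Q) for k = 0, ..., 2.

b_0 = 1, b_1 = 0, b_2 = 1.

We work with the vertex ordering 1 < 2 < 3 < 4 < 5 < 6. The simplices of K, each written with vertices in increasing order, are:

  0-simplices (6): [1], [2], [3], [4], [5], [6]
  1-simplices (12): [1,2], [1,3], [1,5], [1,6], [2,3], [2,4], [2,5], [3,4], [3,6], [4,5], [4,6], [5,6]
  2-simplices (8): [1,2,3], [1,2,5], [1,3,6], [1,5,6], [2,3,4], [2,4,5], [3,4,6], [4,5,6]

so the chain groups are C_0 ≅ Z^6, C_1 ≅ Z^12, C_2 ≅ Z^8.

The boundary map ∂_1: C_1 → C_0 sends each edge [p,q] (with p < q) to q − p. For instance
  ∂[2,5] = [5] − [2].
The resulting 6×12 matrix has rank 5, and its Smith normal form has invariant factors (1,1,1,1,1).

Boundary ∂_2: C_2 → C_1 acts by ∂[p,q,r] = [q,r] − [p,r] + [p,q]. For instance
  ∂[3,4,6] = [4,6] − [3,6] + [3,4],
  ∂[1,2,5] = [2,5] − [1,5] + [1,2].
As a 12×8 matrix over Z this has rank 7, with invariant factors (1,1,1,1,1,1,1).

Computing H_k = (kernel of ∂_k) / (image of ∂_{k+1}):

  H_0: rank C_0 − rank ∂_1 = 6 − 5 = 1, and the invariant factors of ∂_1 are all 1, so H_0 ≅ Z.
  H_1: rank ker ∂_1 − rank ∂_2 = (12 − 5) − 7 = 0, and the invariant factors of ∂_2 are all 1, so H_1 ≅ 0.
  H_2: rank ker ∂_2 − rank ∂_3 = (8 − 7) − 0 = 1, and there is no ∂_3, so H_2 ≅ Z.

Hence the Betti numbers are b_0 = 1, b_1 = 0, b_2 = 1.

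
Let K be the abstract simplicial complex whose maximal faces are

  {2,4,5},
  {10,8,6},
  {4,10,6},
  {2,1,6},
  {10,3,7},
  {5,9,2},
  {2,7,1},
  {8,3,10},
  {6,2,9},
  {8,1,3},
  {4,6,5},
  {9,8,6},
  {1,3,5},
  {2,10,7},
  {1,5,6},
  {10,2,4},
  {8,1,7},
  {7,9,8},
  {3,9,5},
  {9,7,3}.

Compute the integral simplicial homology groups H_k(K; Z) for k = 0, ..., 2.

H_0 ≅ Z,  H_1 ≅ Z ⊕ Z/2Z,  H_2 = 0.

Fix the vertex order 1 < 2 < 3 < 4 < 5 < 6 < 7 < 8 < 9 < 10 and write every simplex with vertices in increasing order. Then dim K = 2 and the simplices of K are:

  0-simplices (10): [1], [2], [3], [4], [5], [6], [7], [8], [9], [10]
  1-simplices (30): (30 of them)
  2-simplices (20): (20 of them)

Hence C_0 ≅ Z^10, C_1 ≅ Z^30, C_2 ≅ Z^20.

The boundary map ∂_1: C_1 → C_0 is given by ∂[p,q] = [q] − [p]. For instance
  ∂[2,9] = [9] − [2].
The resulting 10×30 matrix has rank 9, and its Smith normal form has invariant factors (1,1,1,1,1,1,1,1,1).

∂_2: C_2 → C_1 acts by ∂[p,q,r] = [q,r] − [p,r] + [p,q]. For instance
  ∂[3,5,9] = [5,9] − [3,9] + [3,5],
  ∂[2,4,5] = [4,5] − [2,5] + [2,4].
The resulting 30×20 matrix has rank 20, and its Smith normal form has invariant factors (1,1,1,1,1,1,1,1,1,1,1,1,1,1,1,1,1,1,1,2).

Now H_k = ker ∂_k / im ∂_{k+1}, so:

  H_0: rank C_0 − rank ∂_1 = 10 − 9 = 1, and the invariant factors of ∂_1 are all 1, so H_0 = Z.
  H_1: rank ker ∂_1 − rank ∂_2 = (30 − 9) − 20 = 1, and ∂_2 has invariant factor 2 > 1, so H_1 = Z ⊕ Z/2Z.
  H_2: rank ker ∂_2 − rank ∂_3 = (20 − 20) − 0 = 0, and there is no ∂_3, so H_2 = 0.

(K is a triangulation of the Klein bottle.)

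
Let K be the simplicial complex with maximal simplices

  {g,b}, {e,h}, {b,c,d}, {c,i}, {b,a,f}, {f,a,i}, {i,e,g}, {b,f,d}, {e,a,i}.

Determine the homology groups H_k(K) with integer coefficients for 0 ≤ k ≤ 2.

H_0 ≅ Z,  H_1 ≅ Z^2,  H_2 = 0.

Fix the vertex order a < b < c < d < e < f < g < h < i and write every simplex with vertices in increasing order. Then dim K = 2 and the simplices of K are:

  0-simplices (9): a, b, c, d, e, f, g, h, i
  1-simplices (16): ab, ae, af, ai, bc, bd, bf, bg, cd, ci, df, eg, eh, ei, fi, gi
  2-simplices (6): abf, aei, afi, bcd, bdf, egi

Hence C_0 ≅ Z^9, C_1 ≅ Z^16, C_2 ≅ Z^6.

The boundary map ∂_1: C_1 → C_0 sends each edge [p,q] (with p < q) to q − p. For instance
  ∂ci = i − c.
This gives a 9×16 integer matrix of rank 8; reducing to Smith normal form yields diagonal entries (1,1,1,1,1,1,1,1).

The boundary map ∂_2: C_2 → C_1 acts by ∂[p,q,r] = [q,r] − [p,r] + [p,q]. For instance
  ∂bcd = cd − bd + bc,
  ∂aei = ei − ai + ae.
This gives a 16×6 integer matrix of rank 6; reducing to Smith normal form yields diagonal entries (1,1,1,1,1,1).

Computing H_k = (kernel of ∂_k) / (image of ∂_{k+1}):

  H_0: rank C_0 − rank ∂_1 = 9 − 8 = 1, and the invariant factors of ∂_1 are all 1, so H_0 ≅ Z.
  H_1: rank ker ∂_1 − rank ∂_2 = (16 − 8) − 6 = 2, and the invariant factors of ∂_2 are all 1, so H_1 ≅ Z^2.
  H_2: rank ker ∂_2 − rank ∂_3 = (6 − 6) − 0 = 0, and there is no ∂_3, so H_2 ≅ 0.

As a check, the Euler characteristic is 9 − 16 + 6 = -1, which agrees with 1 − 2 + 0 = -1.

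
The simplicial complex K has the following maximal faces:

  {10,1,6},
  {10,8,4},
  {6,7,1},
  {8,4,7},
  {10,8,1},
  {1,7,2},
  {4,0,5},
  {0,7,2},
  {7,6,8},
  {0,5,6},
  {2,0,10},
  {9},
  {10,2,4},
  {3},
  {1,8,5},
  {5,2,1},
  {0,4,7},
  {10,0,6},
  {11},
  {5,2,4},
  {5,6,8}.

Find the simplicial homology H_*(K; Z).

Fix the vertex order 0 < 1 < 2 < 3 < 4 < 5 < 6 < 7 < 8 < 9 < 10 < 11 and write every simplex with vertices in increasing order. Then dim K = 2 and the simplices of K are:

  0-simplices (12): [0], [1], [2], [3], [4], [5], [6], [7], [8], [9], [10], [11]
  1-simplices (27): (27 of them)
  2-simplices (18): (18 of them)

so the chain groups are C_0 ≅ Z^12, C_1 ≅ Z^27, C_2 ≅ Z^18.

The boundary map ∂_1: C_1 → C_0 maps an edge to its endpoints' difference, ∂[p,q] = q − p.
This gives a 12×27 integer matrix of rank 8; reducing to Smith normal form yields diagonal entries (1,1,1,1,1,1,1,1).

Boundary ∂_2: C_2 → C_1 acts by ∂[p,q,r] = [q,r] − [p,r] + [p,q]. For instance
  ∂[0,4,5] = [4,5] − [0,5] + [0,4],
  ∂[0,2,7] = [2,7] − [0,7] + [0,2].
The 27×18 boundary matrix has rank 18 and Smith normal form diag(1,1,1,1,1,1,1,1,1,1,1,1,1,1,1,1,1,2).

Computing H_k = (kernel of ∂_k) / (image of ∂_{k+1}):

  H_0: rank C_0 − rank ∂_1 = 12 − 8 = 4, and the invariant factors of ∂_1 are all 1, so H_0 = Z^4.
  H_1: rank ker ∂_1 − rank ∂_2 = (27 − 8) − 18 = 1, and ∂_2 has invariant factor 2 > 1, so H_1 = Z ⊕ Z/2.
  H_2: rank ker ∂_2 − rank ∂_3 = (18 − 18) − 0 = 0, and there is no ∂_3, so H_2 = 0.

As a check, the Euler characteristic is 12 − 27 + 18 = 3, which agrees with 4 − 1 + 0 = 3.
(K is a triangulation of the disjoint union of a set of 3 points and the Klein bottle.)

H_0 = Z^4,  H_1 = Z ⊕ Z/2,  H_2 = 0.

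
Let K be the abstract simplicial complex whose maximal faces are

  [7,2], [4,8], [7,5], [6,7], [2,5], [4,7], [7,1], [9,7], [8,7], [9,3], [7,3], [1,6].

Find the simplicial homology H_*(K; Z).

Fix the vertex order 1 < 2 < 3 < 4 < 5 < 6 < 7 < 8 < 9 and write every simplex with vertices in increasing order. Then dim K = 1 and the simplices of K are:

  0-simplices (9): [1], [2], [3], [4], [5], [6], [7], [8], [9]
  1-simplices (12): [1,6], [1,7], [2,5], [2,7], [3,7], [3,9], [4,7], [4,8], [5,7], [6,7], [7,8], [7,9]

so the chain groups are C_0 ≅ Z^9, C_1 ≅ Z^12.

∂_1: C_1 → C_0 sends each edge [p,q] (with p < q) to q − p.
This gives a 9×12 integer matrix of rank 8; reducing to Smith normal form yields diagonal entries (1,1,1,1,1,1,1,1).

From H_k ≅ ker(∂_k) / im(∂_{k+1}) we obtain:

  H_0: rank C_0 − rank ∂_1 = 9 − 8 = 1, and the invariant factors of ∂_1 are all 1, so H_0 ≅ Z.
  H_1: rank ker ∂_1 − rank ∂_2 = (12 − 8) − 0 = 4, and there is no ∂_2, so H_1 ≅ Z^4.

H_0 ≅ Z,  H_1 ≅ Z^4.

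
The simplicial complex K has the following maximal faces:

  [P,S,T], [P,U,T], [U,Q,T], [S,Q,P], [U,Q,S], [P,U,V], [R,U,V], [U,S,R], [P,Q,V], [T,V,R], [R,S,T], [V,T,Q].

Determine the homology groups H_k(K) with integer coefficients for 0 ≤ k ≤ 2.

We work with the vertex ordering P < Q < R < S < T < U < V. The simplices of K, each written with vertices in increasing order, are:

  0-simplices (7): P, Q, R, S, T, U, V
  1-simplices (18): PQ, PS, PT, PU, PV, QS, QT, QU, QV, RS, RT, RU, RV, ST, SU, TU, TV, UV
  2-simplices (12): PQS, PQV, PST, PTU, PUV, QSU, QTU, QTV, RST, RSU, RTV, RUV

Hence C_0 ≅ Z^7, C_1 ≅ Z^18, C_2 ≅ Z^12.

Boundary ∂_1: C_1 → C_0 maps an edge to its endpoints' difference, ∂[p,q] = q − p. For instance
  ∂RV = V − R.
The 7×18 boundary matrix has rank 6 and Smith normal form diag(1,1,1,1,1,1).

Boundary ∂_2: C_2 → C_1 sends each 2-simplex [p,q,r] to [q,r] − [p,r] + [p,q]. For instance
  ∂PST = ST − PT + PS,
  ∂PTU = TU − PU + PT.
The resulting 18×12 matrix has rank 12, and its Smith normal form has invariant factors (1,1,1,1,1,1,1,1,1,1,1,2).

From H_k ≅ ker(∂_k) / im(∂_{k+1}) we obtain:

  H_0: rank C_0 − rank ∂_1 = 7 − 6 = 1, and the invariant factors of ∂_1 are all 1, so H_0 = Z.
  H_1: rank ker ∂_1 − rank ∂_2 = (18 − 6) − 12 = 0, and ∂_2 has invariant factor 2 > 1, so H_1 = Z/2.
  H_2: rank ker ∂_2 − rank ∂_3 = (12 − 12) − 0 = 0, and there is no ∂_3, so H_2 = 0.

As a check, the Euler characteristic is 7 − 18 + 12 = 1, which agrees with 1 − 0 + 0 = 1.
(K is a triangulation of the real projective plane RP^2.)

H_0 = Z,  H_1 = Z/2,  H_2 = 0.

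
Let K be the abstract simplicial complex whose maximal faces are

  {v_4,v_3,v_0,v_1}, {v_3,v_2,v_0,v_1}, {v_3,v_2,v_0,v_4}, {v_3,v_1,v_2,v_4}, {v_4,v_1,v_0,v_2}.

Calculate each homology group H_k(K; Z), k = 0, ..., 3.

We work with the vertex ordering v_0 < v_1 < v_2 < v_3 < v_4. The simplices of K, each written with vertices in increasing order, are:

  0-simplices (5): [v_0], [v_1], [v_2], [v_3], [v_4]
  1-simplices (10): [v_0,v_1], [v_0,v_2], [v_0,v_3], [v_0,v_4], [v_1,v_2], [v_1,v_3], [v_1,v_4], [v_2,v_3], [v_2,v_4], [v_3,v_4]
  2-simplices (10): [v_0,v_1,v_2], [v_0,v_1,v_3], [v_0,v_1,v_4], [v_0,v_2,v_3], [v_0,v_2,v_4], [v_0,v_3,v_4], [v_1,v_2,v_3], [v_1,v_2,v_4], [v_1,v_3,v_4], [v_2,v_3,v_4]
  3-simplices (5): [v_0,v_1,v_2,v_3], [v_0,v_1,v_2,v_4], [v_0,v_1,v_3,v_4], [v_0,v_2,v_3,v_4], [v_1,v_2,v_3,v_4]

so the chain groups are C_0 ≅ Z^5, C_1 ≅ Z^10, C_2 ≅ Z^10, C_3 ≅ Z^5.

Boundary ∂_1: C_1 → C_0 maps an edge to its endpoints' difference, ∂[p,q] = q − p.
The 5×10 boundary matrix has rank 4 and Smith normal form diag(1,1,1,1).

Boundary ∂_2: C_2 → C_1 sends each 2-simplex [p,q,r] to [q,r] − [p,r] + [p,q]. For instance
  ∂[v_0,v_1,v_2] = [v_1,v_2] − [v_0,v_2] + [v_0,v_1],
  ∂[v_0,v_2,v_3] = [v_2,v_3] − [v_0,v_3] + [v_0,v_2].
This gives a 10×10 integer matrix of rank 6; reducing to Smith normal form yields diagonal entries (1,1,1,1,1,1).

Boundary ∂_3: C_3 → C_2 sends each 3-simplex σ to the alternating sum Σ_i (−1)^i (σ with its i-th vertex removed). For instance
  ∂[v_1,v_2,v_3,v_4] = [v_2,v_3,v_4] − [v_1,v_3,v_4] + [v_1,v_2,v_4] − [v_1,v_2,v_3],
  ∂[v_0,v_2,v_3,v_4] = [v_2,v_3,v_4] − [v_0,v_3,v_4] + [v_0,v_2,v_4] − [v_0,v_2,v_3].
The 10×5 boundary matrix has rank 4 and Smith normal form diag(1,1,1,1).

Now H_k = ker ∂_k / im ∂_{k+1}, so:

  H_0: rank C_0 − rank ∂_1 = 5 − 4 = 1, and the invariant factors of ∂_1 are all 1, so H_0 = Z.
  H_1: rank ker ∂_1 − rank ∂_2 = (10 − 4) − 6 = 0, and the invariant factors of ∂_2 are all 1, so H_1 = 0.
  H_2: rank ker ∂_2 − rank ∂_3 = (10 − 6) − 4 = 0, and the invariant factors of ∂_3 are all 1, so H_2 = 0.
  H_3: rank ker ∂_3 − rank ∂_4 = (5 − 4) − 0 = 1, and there is no ∂_4, so H_3 = Z.

H_0 = Z,  H_1 = 0,  H_2 = 0,  H_3 = Z.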